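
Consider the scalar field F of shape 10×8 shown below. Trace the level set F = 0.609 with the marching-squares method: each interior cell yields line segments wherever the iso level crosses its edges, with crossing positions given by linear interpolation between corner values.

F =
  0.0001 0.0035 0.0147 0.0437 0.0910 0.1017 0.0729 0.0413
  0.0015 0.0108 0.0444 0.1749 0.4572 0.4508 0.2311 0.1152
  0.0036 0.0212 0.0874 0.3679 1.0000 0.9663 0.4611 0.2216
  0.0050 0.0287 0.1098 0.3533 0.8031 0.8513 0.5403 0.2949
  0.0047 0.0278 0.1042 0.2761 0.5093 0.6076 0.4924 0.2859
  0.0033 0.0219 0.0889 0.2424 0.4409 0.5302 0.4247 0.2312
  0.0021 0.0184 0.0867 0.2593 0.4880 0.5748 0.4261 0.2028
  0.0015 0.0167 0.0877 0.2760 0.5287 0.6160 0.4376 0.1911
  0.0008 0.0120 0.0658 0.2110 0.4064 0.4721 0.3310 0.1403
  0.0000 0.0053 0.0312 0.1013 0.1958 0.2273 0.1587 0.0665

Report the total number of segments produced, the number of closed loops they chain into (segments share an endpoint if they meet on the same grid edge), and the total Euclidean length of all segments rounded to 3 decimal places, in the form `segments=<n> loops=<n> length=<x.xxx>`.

segments=12 loops=2 length=8.585

cell (1,3): code 0100 → (1.280,4.000)–(2.000,3.381)
cell (1,4): code 1100 → (1.307,5.000)–(1.280,4.000)
cell (1,5): code 1000 → (2.000,5.707)–(1.307,5.000)
cell (2,3): code 0110 → (2.000,3.381)–(3.000,3.568)
cell (2,5): code 1001 → (3.000,5.779)–(2.000,5.707)
cell (3,3): code 0010 → (3.000,3.568)–(3.661,4.000)
cell (3,4): code 0011 → (3.661,4.000)–(3.994,5.000)
cell (3,5): code 0001 → (3.994,5.000)–(3.000,5.779)
cell (6,4): code 0100 → (6.830,5.000)–(7.000,4.920)
cell (6,5): code 1000 → (7.000,5.039)–(6.830,5.000)
cell (7,4): code 0010 → (7.000,4.920)–(7.049,5.000)
cell (7,5): code 0001 → (7.049,5.000)–(7.000,5.039)
total: 12 segments, chained into 2 closed loop(s), length Σ = 8.584983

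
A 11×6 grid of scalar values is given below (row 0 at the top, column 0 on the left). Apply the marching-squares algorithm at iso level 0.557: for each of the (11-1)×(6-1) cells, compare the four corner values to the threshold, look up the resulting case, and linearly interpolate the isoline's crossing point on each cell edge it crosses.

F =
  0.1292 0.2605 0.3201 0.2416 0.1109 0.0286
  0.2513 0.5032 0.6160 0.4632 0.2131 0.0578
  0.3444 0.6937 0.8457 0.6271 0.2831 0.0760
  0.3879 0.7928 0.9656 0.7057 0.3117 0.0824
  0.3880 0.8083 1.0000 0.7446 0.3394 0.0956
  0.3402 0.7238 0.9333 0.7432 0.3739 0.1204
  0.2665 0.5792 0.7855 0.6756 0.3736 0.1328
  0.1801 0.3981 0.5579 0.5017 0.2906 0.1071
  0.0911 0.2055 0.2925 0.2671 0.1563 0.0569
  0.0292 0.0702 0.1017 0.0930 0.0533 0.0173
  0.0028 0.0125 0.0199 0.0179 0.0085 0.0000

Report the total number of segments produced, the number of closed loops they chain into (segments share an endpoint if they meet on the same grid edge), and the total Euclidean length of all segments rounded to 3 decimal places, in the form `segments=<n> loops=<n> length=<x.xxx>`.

cell (0,1): code 0100 → (0.801,2.000)–(1.000,1.477)
cell (0,2): code 1000 → (1.000,2.386)–(0.801,2.000)
cell (1,0): code 0100 → (1.282,1.000)–(2.000,0.609)
cell (1,1): code 1110 → (1.000,1.477)–(1.282,1.000)
cell (1,2): code 1101 → (1.572,3.000)–(1.000,2.386)
cell (1,3): code 1000 → (2.000,3.204)–(1.572,3.000)
cell (2,0): code 0110 → (2.000,0.609)–(3.000,0.418)
cell (2,3): code 1001 → (3.000,3.377)–(2.000,3.204)
cell (3,0): code 0110 → (3.000,0.418)–(4.000,0.402)
cell (3,3): code 1001 → (4.000,3.463)–(3.000,3.377)
cell (4,0): code 0110 → (4.000,0.402)–(5.000,0.565)
cell (4,3): code 1001 → (5.000,3.504)–(4.000,3.463)
cell (5,0): code 0110 → (5.000,0.565)–(6.000,0.929)
cell (5,3): code 1001 → (6.000,3.393)–(5.000,3.504)
cell (6,0): code 0010 → (6.000,0.929)–(6.123,1.000)
cell (6,1): code 0111 → (6.123,1.000)–(7.000,1.994)
cell (6,2): code 1011 → (7.000,2.016)–(6.682,3.000)
cell (6,3): code 0001 → (6.682,3.000)–(6.000,3.393)
cell (7,1): code 0010 → (7.000,1.994)–(7.003,2.000)
cell (7,2): code 0001 → (7.003,2.000)–(7.000,2.016)
total: 20 segments, chained into 1 closed loop(s), length Σ = 15.112043

segments=20 loops=1 length=15.112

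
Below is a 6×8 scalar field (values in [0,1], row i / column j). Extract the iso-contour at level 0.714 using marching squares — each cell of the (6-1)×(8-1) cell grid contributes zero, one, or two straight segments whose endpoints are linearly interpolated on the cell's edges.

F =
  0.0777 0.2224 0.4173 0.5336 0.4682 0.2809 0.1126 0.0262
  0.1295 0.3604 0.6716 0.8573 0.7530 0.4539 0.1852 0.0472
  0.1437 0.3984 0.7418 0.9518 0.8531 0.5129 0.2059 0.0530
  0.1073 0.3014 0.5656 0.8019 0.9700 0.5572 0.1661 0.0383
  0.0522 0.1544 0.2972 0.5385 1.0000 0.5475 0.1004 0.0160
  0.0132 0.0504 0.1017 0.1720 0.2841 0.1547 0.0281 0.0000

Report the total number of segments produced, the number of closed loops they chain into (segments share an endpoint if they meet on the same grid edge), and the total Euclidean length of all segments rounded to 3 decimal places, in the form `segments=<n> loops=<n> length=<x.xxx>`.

segments=14 loops=1 length=10.214

cell (0,2): code 0100 → (0.557,3.000)–(1.000,2.228)
cell (0,3): code 1100 → (0.863,4.000)–(0.557,3.000)
cell (0,4): code 1000 → (1.000,4.130)–(0.863,4.000)
cell (1,1): code 0100 → (1.604,2.000)–(2.000,1.919)
cell (1,2): code 1110 → (1.000,2.228)–(1.604,2.000)
cell (1,4): code 1001 → (2.000,4.409)–(1.000,4.130)
cell (2,1): code 0010 → (2.000,1.919)–(2.158,2.000)
cell (2,2): code 0111 → (2.158,2.000)–(3.000,2.628)
cell (2,4): code 1001 → (3.000,4.620)–(2.000,4.409)
cell (3,2): code 0010 → (3.000,2.628)–(3.334,3.000)
cell (3,3): code 0111 → (3.334,3.000)–(4.000,3.380)
cell (3,4): code 1001 → (4.000,4.632)–(3.000,4.620)
cell (4,3): code 0010 → (4.000,3.380)–(4.399,4.000)
cell (4,4): code 0001 → (4.399,4.000)–(4.000,4.632)
total: 14 segments, chained into 1 closed loop(s), length Σ = 10.214407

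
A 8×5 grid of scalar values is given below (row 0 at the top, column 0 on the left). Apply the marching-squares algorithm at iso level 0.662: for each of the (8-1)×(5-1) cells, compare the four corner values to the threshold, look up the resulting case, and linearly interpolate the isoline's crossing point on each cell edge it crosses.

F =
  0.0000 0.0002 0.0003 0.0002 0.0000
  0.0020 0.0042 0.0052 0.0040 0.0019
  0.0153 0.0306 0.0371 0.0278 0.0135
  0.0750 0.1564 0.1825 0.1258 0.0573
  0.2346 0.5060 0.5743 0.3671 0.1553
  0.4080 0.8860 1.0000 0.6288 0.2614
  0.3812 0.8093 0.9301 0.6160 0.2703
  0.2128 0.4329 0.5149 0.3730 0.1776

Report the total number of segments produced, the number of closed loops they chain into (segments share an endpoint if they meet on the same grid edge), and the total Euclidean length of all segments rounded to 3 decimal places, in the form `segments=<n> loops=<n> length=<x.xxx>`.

segments=8 loops=1 length=7.614

cell (4,0): code 0100 → (4.411,1.000)–(5.000,0.531)
cell (4,1): code 1100 → (4.206,2.000)–(4.411,1.000)
cell (4,2): code 1000 → (5.000,2.911)–(4.206,2.000)
cell (5,0): code 0110 → (5.000,0.531)–(6.000,0.656)
cell (5,2): code 1001 → (6.000,2.854)–(5.000,2.911)
cell (6,0): code 0010 → (6.000,0.656)–(6.391,1.000)
cell (6,1): code 0011 → (6.391,1.000)–(6.646,2.000)
cell (6,2): code 0001 → (6.646,2.000)–(6.000,2.854)
total: 8 segments, chained into 1 closed loop(s), length Σ = 7.614423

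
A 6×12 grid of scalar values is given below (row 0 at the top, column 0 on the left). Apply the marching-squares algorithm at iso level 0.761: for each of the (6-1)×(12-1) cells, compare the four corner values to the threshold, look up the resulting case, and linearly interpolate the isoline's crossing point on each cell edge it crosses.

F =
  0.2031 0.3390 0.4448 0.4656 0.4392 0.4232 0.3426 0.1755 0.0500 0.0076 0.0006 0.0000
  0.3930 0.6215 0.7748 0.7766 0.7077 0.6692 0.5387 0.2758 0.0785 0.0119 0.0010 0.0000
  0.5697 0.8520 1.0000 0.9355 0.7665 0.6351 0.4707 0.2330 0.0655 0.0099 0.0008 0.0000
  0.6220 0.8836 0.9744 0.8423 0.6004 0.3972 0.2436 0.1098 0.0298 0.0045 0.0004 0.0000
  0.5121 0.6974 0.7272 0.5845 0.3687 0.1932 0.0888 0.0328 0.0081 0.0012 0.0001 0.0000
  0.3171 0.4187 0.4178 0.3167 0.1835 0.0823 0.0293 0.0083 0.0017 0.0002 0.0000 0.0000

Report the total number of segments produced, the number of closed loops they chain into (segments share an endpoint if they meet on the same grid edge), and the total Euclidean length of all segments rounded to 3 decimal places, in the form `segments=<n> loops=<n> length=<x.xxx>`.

segments=14 loops=1 length=9.895

cell (0,1): code 0100 → (0.958,2.000)–(1.000,1.910)
cell (0,2): code 1100 → (0.950,3.000)–(0.958,2.000)
cell (0,3): code 1000 → (1.000,3.226)–(0.950,3.000)
cell (1,0): code 0100 → (1.605,1.000)–(2.000,0.678)
cell (1,1): code 1110 → (1.000,1.910)–(1.605,1.000)
cell (1,3): code 1101 → (1.906,4.000)–(1.000,3.226)
cell (1,4): code 1000 → (2.000,4.042)–(1.906,4.000)
cell (2,0): code 0110 → (2.000,0.678)–(3.000,0.531)
cell (2,3): code 1011 → (3.000,3.336)–(2.033,4.000)
cell (2,4): code 0001 → (2.033,4.000)–(2.000,4.042)
cell (3,0): code 0010 → (3.000,0.531)–(3.658,1.000)
cell (3,1): code 0011 → (3.658,1.000)–(3.863,2.000)
cell (3,2): code 0011 → (3.863,2.000)–(3.315,3.000)
cell (3,3): code 0001 → (3.315,3.000)–(3.000,3.336)
total: 14 segments, chained into 1 closed loop(s), length Σ = 9.894886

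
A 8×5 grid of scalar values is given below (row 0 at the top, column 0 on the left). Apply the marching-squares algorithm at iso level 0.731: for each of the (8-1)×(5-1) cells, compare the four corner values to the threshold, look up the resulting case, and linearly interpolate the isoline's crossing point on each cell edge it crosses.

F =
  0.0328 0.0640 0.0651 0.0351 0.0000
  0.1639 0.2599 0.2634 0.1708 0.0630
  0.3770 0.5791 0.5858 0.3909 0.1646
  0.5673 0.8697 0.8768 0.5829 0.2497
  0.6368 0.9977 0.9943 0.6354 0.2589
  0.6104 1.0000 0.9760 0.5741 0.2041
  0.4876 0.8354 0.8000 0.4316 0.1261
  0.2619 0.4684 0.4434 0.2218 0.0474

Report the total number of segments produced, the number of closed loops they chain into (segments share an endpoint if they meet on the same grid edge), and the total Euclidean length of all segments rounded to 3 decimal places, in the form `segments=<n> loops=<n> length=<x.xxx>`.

cell (2,0): code 0100 → (2.523,1.000)–(3.000,0.541)
cell (2,1): code 1100 → (2.499,2.000)–(2.523,1.000)
cell (2,2): code 1000 → (3.000,2.496)–(2.499,2.000)
cell (3,0): code 0110 → (3.000,0.541)–(4.000,0.261)
cell (3,2): code 1001 → (4.000,2.734)–(3.000,2.496)
cell (4,0): code 0110 → (4.000,0.261)–(5.000,0.310)
cell (4,2): code 1001 → (5.000,2.610)–(4.000,2.734)
cell (5,0): code 0110 → (5.000,0.310)–(6.000,0.700)
cell (5,2): code 1001 → (6.000,2.187)–(5.000,2.610)
cell (6,0): code 0010 → (6.000,0.700)–(6.284,1.000)
cell (6,1): code 0011 → (6.284,1.000)–(6.193,2.000)
cell (6,2): code 0001 → (6.193,2.000)–(6.000,2.187)
total: 12 segments, chained into 1 closed loop(s), length Σ = 10.288475

segments=12 loops=1 length=10.288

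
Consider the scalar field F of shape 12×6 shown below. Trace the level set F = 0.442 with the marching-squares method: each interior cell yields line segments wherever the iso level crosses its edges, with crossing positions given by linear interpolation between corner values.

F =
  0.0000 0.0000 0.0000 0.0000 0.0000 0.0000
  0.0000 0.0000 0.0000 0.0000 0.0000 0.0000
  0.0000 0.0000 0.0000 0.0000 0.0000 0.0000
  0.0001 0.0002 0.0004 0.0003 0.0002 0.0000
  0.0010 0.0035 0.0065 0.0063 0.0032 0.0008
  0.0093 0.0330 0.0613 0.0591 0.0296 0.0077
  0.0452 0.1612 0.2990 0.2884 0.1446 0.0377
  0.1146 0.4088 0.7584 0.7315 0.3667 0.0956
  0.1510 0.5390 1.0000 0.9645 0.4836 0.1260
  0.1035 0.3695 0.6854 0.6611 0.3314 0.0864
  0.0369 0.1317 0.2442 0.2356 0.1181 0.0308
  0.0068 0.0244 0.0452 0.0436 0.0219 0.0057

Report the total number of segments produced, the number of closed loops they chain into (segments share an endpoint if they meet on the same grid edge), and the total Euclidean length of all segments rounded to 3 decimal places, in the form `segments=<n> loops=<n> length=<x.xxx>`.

cell (6,1): code 0100 → (6.311,2.000)–(7.000,1.095)
cell (6,2): code 1100 → (6.347,3.000)–(6.311,2.000)
cell (6,3): code 1000 → (7.000,3.794)–(6.347,3.000)
cell (7,0): code 0100 → (7.255,1.000)–(8.000,0.750)
cell (7,1): code 1110 → (7.000,1.095)–(7.255,1.000)
cell (7,3): code 1101 → (7.644,4.000)–(7.000,3.794)
cell (7,4): code 1000 → (8.000,4.116)–(7.644,4.000)
cell (8,0): code 0010 → (8.000,0.750)–(8.572,1.000)
cell (8,1): code 0111 → (8.572,1.000)–(9.000,1.230)
cell (8,3): code 1011 → (9.000,3.665)–(8.273,4.000)
cell (8,4): code 0001 → (8.273,4.000)–(8.000,4.116)
cell (9,1): code 0010 → (9.000,1.230)–(9.552,2.000)
cell (9,2): code 0011 → (9.552,2.000)–(9.515,3.000)
cell (9,3): code 0001 → (9.515,3.000)–(9.000,3.665)
total: 14 segments, chained into 1 closed loop(s), length Σ = 10.270910

segments=14 loops=1 length=10.271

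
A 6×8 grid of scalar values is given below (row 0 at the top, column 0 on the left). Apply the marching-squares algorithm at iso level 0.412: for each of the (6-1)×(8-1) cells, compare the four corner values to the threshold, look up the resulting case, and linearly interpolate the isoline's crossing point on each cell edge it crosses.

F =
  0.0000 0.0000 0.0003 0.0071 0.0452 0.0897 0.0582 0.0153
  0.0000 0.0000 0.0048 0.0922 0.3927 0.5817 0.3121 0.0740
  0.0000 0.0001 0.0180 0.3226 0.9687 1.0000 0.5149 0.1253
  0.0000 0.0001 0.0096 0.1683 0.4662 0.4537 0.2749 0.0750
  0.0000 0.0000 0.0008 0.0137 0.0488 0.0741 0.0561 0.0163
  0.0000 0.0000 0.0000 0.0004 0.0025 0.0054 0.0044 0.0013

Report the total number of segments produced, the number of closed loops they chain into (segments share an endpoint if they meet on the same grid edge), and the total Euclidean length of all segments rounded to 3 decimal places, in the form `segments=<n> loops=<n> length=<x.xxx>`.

segments=12 loops=1 length=8.421

cell (0,4): code 0100 → (0.655,5.000)–(1.000,4.102)
cell (0,5): code 1000 → (1.000,5.629)–(0.655,5.000)
cell (1,3): code 0100 → (1.034,4.000)–(2.000,3.138)
cell (1,4): code 1110 → (1.000,4.102)–(1.034,4.000)
cell (1,5): code 1101 → (1.493,6.000)–(1.000,5.629)
cell (1,6): code 1000 → (2.000,6.264)–(1.493,6.000)
cell (2,3): code 0110 → (2.000,3.138)–(3.000,3.818)
cell (2,5): code 1011 → (3.000,5.233)–(2.429,6.000)
cell (2,6): code 0001 → (2.429,6.000)–(2.000,6.264)
cell (3,3): code 0010 → (3.000,3.818)–(3.130,4.000)
cell (3,4): code 0011 → (3.130,4.000)–(3.110,5.000)
cell (3,5): code 0001 → (3.110,5.000)–(3.000,5.233)
total: 12 segments, chained into 1 closed loop(s), length Σ = 8.420721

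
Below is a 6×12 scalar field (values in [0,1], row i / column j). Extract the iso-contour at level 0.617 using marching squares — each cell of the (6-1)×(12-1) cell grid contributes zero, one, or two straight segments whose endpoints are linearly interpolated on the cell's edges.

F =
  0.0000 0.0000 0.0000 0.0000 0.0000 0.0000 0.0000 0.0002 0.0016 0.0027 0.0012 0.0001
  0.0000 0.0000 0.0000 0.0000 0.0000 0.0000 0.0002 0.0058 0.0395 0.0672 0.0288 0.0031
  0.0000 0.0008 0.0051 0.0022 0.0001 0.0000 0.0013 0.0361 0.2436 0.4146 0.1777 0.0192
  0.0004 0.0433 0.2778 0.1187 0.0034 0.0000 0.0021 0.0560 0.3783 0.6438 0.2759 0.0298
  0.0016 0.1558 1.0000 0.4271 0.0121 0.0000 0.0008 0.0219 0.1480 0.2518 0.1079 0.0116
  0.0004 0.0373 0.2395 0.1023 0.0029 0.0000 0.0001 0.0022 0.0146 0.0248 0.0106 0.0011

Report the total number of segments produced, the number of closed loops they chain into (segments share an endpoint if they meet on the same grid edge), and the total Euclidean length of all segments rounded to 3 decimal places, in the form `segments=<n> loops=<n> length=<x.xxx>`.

segments=8 loops=2 length=3.580

cell (2,8): code 0100 → (2.883,9.000)–(3.000,8.899)
cell (2,9): code 1000 → (3.000,9.073)–(2.883,9.000)
cell (3,1): code 0100 → (3.470,2.000)–(4.000,1.546)
cell (3,2): code 1000 → (4.000,2.669)–(3.470,2.000)
cell (3,8): code 0010 → (3.000,8.899)–(3.068,9.000)
cell (3,9): code 0001 → (3.068,9.000)–(3.000,9.073)
cell (4,1): code 0010 → (4.000,1.546)–(4.504,2.000)
cell (4,2): code 0001 → (4.504,2.000)–(4.000,2.669)
total: 8 segments, chained into 2 closed loop(s), length Σ = 3.580118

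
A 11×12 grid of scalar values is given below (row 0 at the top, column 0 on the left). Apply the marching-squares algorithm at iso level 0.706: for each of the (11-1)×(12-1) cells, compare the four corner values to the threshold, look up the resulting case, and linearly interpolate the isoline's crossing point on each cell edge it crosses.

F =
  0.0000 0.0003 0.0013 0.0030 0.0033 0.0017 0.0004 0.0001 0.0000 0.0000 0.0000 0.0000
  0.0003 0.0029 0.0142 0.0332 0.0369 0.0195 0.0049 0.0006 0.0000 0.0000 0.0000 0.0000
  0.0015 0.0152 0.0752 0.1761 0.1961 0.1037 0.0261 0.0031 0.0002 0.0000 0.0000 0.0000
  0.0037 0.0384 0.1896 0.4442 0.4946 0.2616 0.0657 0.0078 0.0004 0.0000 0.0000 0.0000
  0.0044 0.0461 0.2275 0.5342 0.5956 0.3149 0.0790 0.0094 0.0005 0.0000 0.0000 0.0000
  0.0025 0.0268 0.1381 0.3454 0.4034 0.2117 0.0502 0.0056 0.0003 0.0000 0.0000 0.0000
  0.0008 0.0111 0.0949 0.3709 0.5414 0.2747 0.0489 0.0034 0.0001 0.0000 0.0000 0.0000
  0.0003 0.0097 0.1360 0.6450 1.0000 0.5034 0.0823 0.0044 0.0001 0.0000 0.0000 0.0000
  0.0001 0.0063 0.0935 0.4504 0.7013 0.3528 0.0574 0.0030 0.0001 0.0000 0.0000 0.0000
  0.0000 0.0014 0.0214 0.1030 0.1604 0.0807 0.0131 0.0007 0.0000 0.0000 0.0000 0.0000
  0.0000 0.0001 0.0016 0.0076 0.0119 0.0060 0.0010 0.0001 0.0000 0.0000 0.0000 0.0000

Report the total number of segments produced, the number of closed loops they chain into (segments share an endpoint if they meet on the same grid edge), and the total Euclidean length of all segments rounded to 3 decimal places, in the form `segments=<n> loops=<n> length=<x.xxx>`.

segments=4 loops=1 length=4.355

cell (6,3): code 0100 → (6.359,4.000)–(7.000,3.172)
cell (6,4): code 1000 → (7.000,4.592)–(6.359,4.000)
cell (7,3): code 0010 → (7.000,3.172)–(7.984,4.000)
cell (7,4): code 0001 → (7.984,4.000)–(7.000,4.592)
total: 4 segments, chained into 1 closed loop(s), length Σ = 4.354859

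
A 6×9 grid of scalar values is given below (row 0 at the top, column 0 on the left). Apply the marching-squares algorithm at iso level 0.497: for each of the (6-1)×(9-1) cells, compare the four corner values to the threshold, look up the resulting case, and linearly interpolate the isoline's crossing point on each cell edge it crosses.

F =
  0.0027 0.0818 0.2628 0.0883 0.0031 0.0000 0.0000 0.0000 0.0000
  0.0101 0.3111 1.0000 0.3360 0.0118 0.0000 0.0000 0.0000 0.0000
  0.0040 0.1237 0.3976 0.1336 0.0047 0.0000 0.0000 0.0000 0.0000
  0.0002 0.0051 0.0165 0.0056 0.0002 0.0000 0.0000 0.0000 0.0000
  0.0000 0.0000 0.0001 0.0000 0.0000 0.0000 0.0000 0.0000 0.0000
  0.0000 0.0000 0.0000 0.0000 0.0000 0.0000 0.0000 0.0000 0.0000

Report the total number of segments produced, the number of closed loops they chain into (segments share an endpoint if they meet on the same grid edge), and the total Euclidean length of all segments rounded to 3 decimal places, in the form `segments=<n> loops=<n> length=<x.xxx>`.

cell (0,1): code 0100 → (0.318,2.000)–(1.000,1.270)
cell (0,2): code 1000 → (1.000,2.758)–(0.318,2.000)
cell (1,1): code 0010 → (1.000,1.270)–(1.835,2.000)
cell (1,2): code 0001 → (1.835,2.000)–(1.000,2.758)
total: 4 segments, chained into 1 closed loop(s), length Σ = 4.255462

segments=4 loops=1 length=4.255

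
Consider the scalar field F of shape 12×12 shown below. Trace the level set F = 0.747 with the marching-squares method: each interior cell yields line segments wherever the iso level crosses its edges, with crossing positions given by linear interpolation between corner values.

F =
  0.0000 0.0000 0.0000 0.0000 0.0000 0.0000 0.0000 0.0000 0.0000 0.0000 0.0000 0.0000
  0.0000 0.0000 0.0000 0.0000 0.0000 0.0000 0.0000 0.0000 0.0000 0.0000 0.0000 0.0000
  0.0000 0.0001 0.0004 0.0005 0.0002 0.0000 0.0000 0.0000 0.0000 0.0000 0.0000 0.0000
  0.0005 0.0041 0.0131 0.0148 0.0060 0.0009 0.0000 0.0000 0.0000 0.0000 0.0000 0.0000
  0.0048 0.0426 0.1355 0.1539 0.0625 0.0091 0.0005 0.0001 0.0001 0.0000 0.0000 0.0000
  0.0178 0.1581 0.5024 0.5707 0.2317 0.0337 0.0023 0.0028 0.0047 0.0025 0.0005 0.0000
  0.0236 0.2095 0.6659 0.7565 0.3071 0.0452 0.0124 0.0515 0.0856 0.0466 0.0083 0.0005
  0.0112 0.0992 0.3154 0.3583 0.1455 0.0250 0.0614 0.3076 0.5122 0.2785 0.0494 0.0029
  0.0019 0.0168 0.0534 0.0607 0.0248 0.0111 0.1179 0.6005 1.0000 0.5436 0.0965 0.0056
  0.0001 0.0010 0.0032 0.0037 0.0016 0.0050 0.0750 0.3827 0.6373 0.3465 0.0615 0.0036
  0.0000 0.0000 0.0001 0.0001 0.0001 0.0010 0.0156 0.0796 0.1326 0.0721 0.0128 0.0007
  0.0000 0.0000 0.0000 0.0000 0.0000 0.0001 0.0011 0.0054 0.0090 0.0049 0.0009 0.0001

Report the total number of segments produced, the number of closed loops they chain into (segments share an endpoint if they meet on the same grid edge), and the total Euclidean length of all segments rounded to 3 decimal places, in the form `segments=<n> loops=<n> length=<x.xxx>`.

segments=8 loops=2 length=3.722

cell (5,2): code 0100 → (5.949,3.000)–(6.000,2.895)
cell (5,3): code 1000 → (6.000,3.021)–(5.949,3.000)
cell (6,2): code 0010 → (6.000,2.895)–(6.024,3.000)
cell (6,3): code 0001 → (6.024,3.000)–(6.000,3.021)
cell (7,7): code 0100 → (7.481,8.000)–(8.000,7.367)
cell (7,8): code 1000 → (8.000,8.554)–(7.481,8.000)
cell (8,7): code 0010 → (8.000,7.367)–(8.698,8.000)
cell (8,8): code 0001 → (8.698,8.000)–(8.000,8.554)
total: 8 segments, chained into 2 closed loop(s), length Σ = 3.722241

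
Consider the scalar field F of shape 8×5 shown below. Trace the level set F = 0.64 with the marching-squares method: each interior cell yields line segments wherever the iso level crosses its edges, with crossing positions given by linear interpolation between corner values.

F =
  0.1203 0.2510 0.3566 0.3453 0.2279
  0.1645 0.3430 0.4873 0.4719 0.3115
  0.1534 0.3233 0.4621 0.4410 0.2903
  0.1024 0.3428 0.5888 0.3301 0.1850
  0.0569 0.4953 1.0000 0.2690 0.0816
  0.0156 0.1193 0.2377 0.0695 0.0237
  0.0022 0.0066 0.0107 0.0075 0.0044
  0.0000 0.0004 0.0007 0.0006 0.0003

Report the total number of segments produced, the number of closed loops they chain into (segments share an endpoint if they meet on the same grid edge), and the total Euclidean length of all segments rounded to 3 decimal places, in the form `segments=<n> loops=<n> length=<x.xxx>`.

cell (3,1): code 0100 → (3.125,2.000)–(4.000,1.287)
cell (3,2): code 1000 → (4.000,2.492)–(3.125,2.000)
cell (4,1): code 0010 → (4.000,1.287)–(4.472,2.000)
cell (4,2): code 0001 → (4.472,2.000)–(4.000,2.492)
total: 4 segments, chained into 1 closed loop(s), length Σ = 3.671551

segments=4 loops=1 length=3.672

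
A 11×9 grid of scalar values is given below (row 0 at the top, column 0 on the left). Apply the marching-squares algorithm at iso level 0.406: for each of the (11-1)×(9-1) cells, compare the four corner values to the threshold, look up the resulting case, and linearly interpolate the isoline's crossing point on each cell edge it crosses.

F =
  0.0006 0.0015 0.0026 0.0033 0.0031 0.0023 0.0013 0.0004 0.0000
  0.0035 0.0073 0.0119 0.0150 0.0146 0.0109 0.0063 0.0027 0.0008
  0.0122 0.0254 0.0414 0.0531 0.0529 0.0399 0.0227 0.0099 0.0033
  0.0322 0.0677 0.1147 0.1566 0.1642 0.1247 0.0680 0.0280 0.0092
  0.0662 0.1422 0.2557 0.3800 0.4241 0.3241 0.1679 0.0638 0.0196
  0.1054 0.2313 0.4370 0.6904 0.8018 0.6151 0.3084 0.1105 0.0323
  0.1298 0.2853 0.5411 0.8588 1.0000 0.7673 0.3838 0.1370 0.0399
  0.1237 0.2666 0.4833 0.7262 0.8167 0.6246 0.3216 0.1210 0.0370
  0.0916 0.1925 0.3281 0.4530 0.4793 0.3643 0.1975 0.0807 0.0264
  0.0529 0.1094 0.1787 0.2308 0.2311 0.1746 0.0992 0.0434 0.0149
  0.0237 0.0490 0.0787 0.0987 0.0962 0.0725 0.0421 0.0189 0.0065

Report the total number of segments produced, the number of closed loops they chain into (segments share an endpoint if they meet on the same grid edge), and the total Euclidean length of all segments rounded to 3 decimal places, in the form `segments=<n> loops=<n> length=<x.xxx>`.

segments=18 loops=1 length=13.733

cell (3,3): code 0100 → (3.930,4.000)–(4.000,3.590)
cell (3,4): code 1000 → (4.000,4.181)–(3.930,4.000)
cell (4,1): code 0100 → (4.829,2.000)–(5.000,1.849)
cell (4,2): code 1100 → (4.084,3.000)–(4.829,2.000)
cell (4,3): code 1110 → (4.000,3.590)–(4.084,3.000)
cell (4,4): code 1101 → (4.281,5.000)–(4.000,4.181)
cell (4,5): code 1000 → (5.000,5.682)–(4.281,5.000)
cell (5,1): code 0110 → (5.000,1.849)–(6.000,1.472)
cell (5,5): code 1001 → (6.000,5.942)–(5.000,5.682)
cell (6,1): code 0110 → (6.000,1.472)–(7.000,1.643)
cell (6,5): code 1001 → (7.000,5.721)–(6.000,5.942)
cell (7,1): code 0010 → (7.000,1.643)–(7.498,2.000)
cell (7,2): code 0111 → (7.498,2.000)–(8.000,2.624)
cell (7,4): code 1011 → (8.000,4.637)–(7.840,5.000)
cell (7,5): code 0001 → (7.840,5.000)–(7.000,5.721)
cell (8,2): code 0010 → (8.000,2.624)–(8.212,3.000)
cell (8,3): code 0011 → (8.212,3.000)–(8.295,4.000)
cell (8,4): code 0001 → (8.295,4.000)–(8.000,4.637)
total: 18 segments, chained into 1 closed loop(s), length Σ = 13.732613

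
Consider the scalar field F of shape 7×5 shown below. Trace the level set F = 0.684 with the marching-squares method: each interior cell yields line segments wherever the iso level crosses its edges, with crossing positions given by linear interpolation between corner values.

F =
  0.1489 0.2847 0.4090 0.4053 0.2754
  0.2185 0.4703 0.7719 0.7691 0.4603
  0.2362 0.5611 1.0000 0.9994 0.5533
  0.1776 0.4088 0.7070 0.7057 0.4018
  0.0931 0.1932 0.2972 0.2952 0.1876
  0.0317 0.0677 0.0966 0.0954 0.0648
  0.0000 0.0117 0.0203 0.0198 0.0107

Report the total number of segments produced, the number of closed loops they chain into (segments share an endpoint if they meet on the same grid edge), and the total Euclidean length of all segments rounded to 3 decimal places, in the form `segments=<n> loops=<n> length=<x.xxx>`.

cell (0,1): code 0100 → (0.758,2.000)–(1.000,1.709)
cell (0,2): code 1100 → (0.766,3.000)–(0.758,2.000)
cell (0,3): code 1000 → (1.000,3.276)–(0.766,3.000)
cell (1,1): code 0110 → (1.000,1.709)–(2.000,1.280)
cell (1,3): code 1001 → (2.000,3.707)–(1.000,3.276)
cell (2,1): code 0110 → (2.000,1.280)–(3.000,1.923)
cell (2,3): code 1001 → (3.000,3.071)–(2.000,3.707)
cell (3,1): code 0010 → (3.000,1.923)–(3.056,2.000)
cell (3,2): code 0011 → (3.056,2.000)–(3.053,3.000)
cell (3,3): code 0001 → (3.053,3.000)–(3.000,3.071)
total: 10 segments, chained into 1 closed loop(s), length Σ = 7.475468

segments=10 loops=1 length=7.475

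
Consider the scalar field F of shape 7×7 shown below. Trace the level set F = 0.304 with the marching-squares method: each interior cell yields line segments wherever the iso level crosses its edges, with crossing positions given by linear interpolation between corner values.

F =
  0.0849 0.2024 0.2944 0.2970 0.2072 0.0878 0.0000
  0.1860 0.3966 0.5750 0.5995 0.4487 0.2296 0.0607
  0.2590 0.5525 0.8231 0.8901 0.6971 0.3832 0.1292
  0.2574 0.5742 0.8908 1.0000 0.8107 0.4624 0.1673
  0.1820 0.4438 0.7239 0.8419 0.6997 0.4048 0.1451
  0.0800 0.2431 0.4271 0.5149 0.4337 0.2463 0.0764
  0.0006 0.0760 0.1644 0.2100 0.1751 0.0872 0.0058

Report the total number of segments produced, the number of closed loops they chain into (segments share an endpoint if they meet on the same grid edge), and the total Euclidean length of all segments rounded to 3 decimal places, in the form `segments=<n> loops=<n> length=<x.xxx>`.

segments=20 loops=1 length=17.344

cell (0,0): code 0100 → (0.523,1.000)–(1.000,0.560)
cell (0,1): code 1100 → (0.034,2.000)–(0.523,1.000)
cell (0,2): code 1100 → (0.023,3.000)–(0.034,2.000)
cell (0,3): code 1100 → (0.401,4.000)–(0.023,3.000)
cell (0,4): code 1000 → (1.000,4.660)–(0.401,4.000)
cell (1,0): code 0110 → (1.000,0.560)–(2.000,0.153)
cell (1,4): code 1101 → (1.484,5.000)–(1.000,4.660)
cell (1,5): code 1000 → (2.000,5.312)–(1.484,5.000)
cell (2,0): code 0110 → (2.000,0.153)–(3.000,0.147)
cell (2,5): code 1001 → (3.000,5.537)–(2.000,5.312)
cell (3,0): code 0110 → (3.000,0.147)–(4.000,0.466)
cell (3,5): code 1001 → (4.000,5.388)–(3.000,5.537)
cell (4,0): code 0010 → (4.000,0.466)–(4.697,1.000)
cell (4,1): code 0111 → (4.697,1.000)–(5.000,1.331)
cell (4,4): code 1011 → (5.000,4.692)–(4.636,5.000)
cell (4,5): code 0001 → (4.636,5.000)–(4.000,5.388)
cell (5,1): code 0010 → (5.000,1.331)–(5.469,2.000)
cell (5,2): code 0011 → (5.469,2.000)–(5.692,3.000)
cell (5,3): code 0011 → (5.692,3.000)–(5.502,4.000)
cell (5,4): code 0001 → (5.502,4.000)–(5.000,4.692)
total: 20 segments, chained into 1 closed loop(s), length Σ = 17.344457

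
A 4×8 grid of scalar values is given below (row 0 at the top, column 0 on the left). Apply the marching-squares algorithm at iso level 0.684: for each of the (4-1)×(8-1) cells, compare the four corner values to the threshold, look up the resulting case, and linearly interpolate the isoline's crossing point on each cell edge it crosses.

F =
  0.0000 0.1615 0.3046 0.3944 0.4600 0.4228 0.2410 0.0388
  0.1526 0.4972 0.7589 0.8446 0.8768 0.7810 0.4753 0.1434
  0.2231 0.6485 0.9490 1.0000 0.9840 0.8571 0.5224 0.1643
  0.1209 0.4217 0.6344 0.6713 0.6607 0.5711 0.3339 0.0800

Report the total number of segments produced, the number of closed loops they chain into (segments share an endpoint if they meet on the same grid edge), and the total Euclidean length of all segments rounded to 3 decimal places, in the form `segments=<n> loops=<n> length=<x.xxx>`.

cell (0,1): code 0100 → (0.835,2.000)–(1.000,1.714)
cell (0,2): code 1100 → (0.643,3.000)–(0.835,2.000)
cell (0,3): code 1100 → (0.537,4.000)–(0.643,3.000)
cell (0,4): code 1100 → (0.729,5.000)–(0.537,4.000)
cell (0,5): code 1000 → (1.000,5.317)–(0.729,5.000)
cell (1,1): code 0110 → (1.000,1.714)–(2.000,1.118)
cell (1,5): code 1001 → (2.000,5.517)–(1.000,5.317)
cell (2,1): code 0010 → (2.000,1.118)–(2.842,2.000)
cell (2,2): code 0011 → (2.842,2.000)–(2.961,3.000)
cell (2,3): code 0011 → (2.961,3.000)–(2.928,4.000)
cell (2,4): code 0011 → (2.928,4.000)–(2.605,5.000)
cell (2,5): code 0001 → (2.605,5.000)–(2.000,5.517)
total: 12 segments, chained into 1 closed loop(s), length Σ = 11.047255

segments=12 loops=1 length=11.047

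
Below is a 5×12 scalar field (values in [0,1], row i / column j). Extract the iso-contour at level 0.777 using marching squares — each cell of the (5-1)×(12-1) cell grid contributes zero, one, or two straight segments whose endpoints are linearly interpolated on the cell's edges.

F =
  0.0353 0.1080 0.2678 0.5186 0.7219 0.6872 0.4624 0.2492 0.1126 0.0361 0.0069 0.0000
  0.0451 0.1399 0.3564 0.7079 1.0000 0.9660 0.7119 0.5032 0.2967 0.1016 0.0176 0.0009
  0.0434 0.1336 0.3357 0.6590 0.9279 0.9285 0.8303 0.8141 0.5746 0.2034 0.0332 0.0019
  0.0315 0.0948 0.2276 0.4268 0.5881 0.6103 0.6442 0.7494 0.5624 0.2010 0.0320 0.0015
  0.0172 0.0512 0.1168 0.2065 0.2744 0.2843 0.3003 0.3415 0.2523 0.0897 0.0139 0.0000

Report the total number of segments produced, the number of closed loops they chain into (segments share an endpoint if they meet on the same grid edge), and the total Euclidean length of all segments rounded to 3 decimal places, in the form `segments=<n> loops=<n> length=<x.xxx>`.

segments=12 loops=1 length=10.365

cell (0,3): code 0100 → (0.198,4.000)–(1.000,3.237)
cell (0,4): code 1100 → (0.322,5.000)–(0.198,4.000)
cell (0,5): code 1000 → (1.000,5.744)–(0.322,5.000)
cell (1,3): code 0110 → (1.000,3.237)–(2.000,3.439)
cell (1,5): code 1101 → (1.550,6.000)–(1.000,5.744)
cell (1,6): code 1100 → (1.881,7.000)–(1.550,6.000)
cell (1,7): code 1000 → (2.000,7.155)–(1.881,7.000)
cell (2,3): code 0010 → (2.000,3.439)–(2.444,4.000)
cell (2,4): code 0011 → (2.444,4.000)–(2.476,5.000)
cell (2,5): code 0011 → (2.476,5.000)–(2.286,6.000)
cell (2,6): code 0011 → (2.286,6.000)–(2.573,7.000)
cell (2,7): code 0001 → (2.573,7.000)–(2.000,7.155)
total: 12 segments, chained into 1 closed loop(s), length Σ = 10.365215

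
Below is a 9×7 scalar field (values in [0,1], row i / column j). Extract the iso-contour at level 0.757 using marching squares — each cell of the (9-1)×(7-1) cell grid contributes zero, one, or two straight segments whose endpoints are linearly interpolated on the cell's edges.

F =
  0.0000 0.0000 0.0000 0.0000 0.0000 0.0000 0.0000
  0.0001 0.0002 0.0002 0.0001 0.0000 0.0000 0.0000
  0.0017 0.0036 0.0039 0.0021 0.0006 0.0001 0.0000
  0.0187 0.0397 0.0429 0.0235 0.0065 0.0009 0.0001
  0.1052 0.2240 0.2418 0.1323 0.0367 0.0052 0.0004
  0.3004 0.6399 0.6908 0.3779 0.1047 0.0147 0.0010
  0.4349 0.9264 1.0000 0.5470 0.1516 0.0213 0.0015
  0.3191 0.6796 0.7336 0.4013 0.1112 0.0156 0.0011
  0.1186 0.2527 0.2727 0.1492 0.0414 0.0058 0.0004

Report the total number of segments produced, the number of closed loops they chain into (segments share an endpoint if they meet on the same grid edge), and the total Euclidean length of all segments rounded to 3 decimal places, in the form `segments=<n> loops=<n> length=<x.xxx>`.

segments=6 loops=1 length=5.506

cell (5,0): code 0100 → (5.409,1.000)–(6.000,0.655)
cell (5,1): code 1100 → (5.214,2.000)–(5.409,1.000)
cell (5,2): code 1000 → (6.000,2.536)–(5.214,2.000)
cell (6,0): code 0010 → (6.000,0.655)–(6.686,1.000)
cell (6,1): code 0011 → (6.686,1.000)–(6.912,2.000)
cell (6,2): code 0001 → (6.912,2.000)–(6.000,2.536)
total: 6 segments, chained into 1 closed loop(s), length Σ = 5.506108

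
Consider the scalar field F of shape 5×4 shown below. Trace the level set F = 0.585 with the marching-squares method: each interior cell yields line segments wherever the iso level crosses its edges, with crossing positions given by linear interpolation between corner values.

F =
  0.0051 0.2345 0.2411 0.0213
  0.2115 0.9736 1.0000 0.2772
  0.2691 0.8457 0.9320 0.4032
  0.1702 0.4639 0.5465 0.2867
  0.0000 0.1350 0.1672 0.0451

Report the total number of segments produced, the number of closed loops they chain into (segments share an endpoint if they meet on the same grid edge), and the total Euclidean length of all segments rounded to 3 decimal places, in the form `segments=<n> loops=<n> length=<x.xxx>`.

segments=8 loops=1 length=7.487

cell (0,0): code 0100 → (0.474,1.000)–(1.000,0.490)
cell (0,1): code 1100 → (0.453,2.000)–(0.474,1.000)
cell (0,2): code 1000 → (1.000,2.574)–(0.453,2.000)
cell (1,0): code 0110 → (1.000,0.490)–(2.000,0.548)
cell (1,2): code 1001 → (2.000,2.656)–(1.000,2.574)
cell (2,0): code 0010 → (2.000,0.548)–(2.683,1.000)
cell (2,1): code 0011 → (2.683,1.000)–(2.900,2.000)
cell (2,2): code 0001 → (2.900,2.000)–(2.000,2.656)
total: 8 segments, chained into 1 closed loop(s), length Σ = 7.486784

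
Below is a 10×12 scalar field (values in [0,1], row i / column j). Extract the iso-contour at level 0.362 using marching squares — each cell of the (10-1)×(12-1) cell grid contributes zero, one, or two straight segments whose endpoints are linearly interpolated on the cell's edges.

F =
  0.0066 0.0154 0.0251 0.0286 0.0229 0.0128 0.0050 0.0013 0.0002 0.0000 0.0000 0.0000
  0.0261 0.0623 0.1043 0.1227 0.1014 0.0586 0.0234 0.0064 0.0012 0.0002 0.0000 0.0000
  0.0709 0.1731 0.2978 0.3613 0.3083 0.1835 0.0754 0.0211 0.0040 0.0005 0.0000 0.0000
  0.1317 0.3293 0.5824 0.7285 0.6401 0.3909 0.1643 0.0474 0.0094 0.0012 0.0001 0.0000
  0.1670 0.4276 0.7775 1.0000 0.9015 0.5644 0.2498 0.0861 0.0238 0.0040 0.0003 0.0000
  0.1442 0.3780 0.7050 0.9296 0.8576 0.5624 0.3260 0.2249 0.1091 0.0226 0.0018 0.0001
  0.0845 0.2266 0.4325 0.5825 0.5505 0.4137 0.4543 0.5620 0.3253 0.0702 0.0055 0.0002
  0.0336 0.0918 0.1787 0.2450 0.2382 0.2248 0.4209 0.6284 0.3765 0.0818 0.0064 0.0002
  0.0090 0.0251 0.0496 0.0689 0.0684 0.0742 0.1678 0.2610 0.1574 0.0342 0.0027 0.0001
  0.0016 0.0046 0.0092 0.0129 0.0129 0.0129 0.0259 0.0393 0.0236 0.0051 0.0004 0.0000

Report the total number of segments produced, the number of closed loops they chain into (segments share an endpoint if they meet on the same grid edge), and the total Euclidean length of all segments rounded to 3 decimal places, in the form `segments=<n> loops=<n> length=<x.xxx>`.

segments=26 loops=1 length=20.807

cell (2,1): code 0100 → (2.226,2.000)–(3.000,1.129)
cell (2,2): code 1100 → (2.002,3.000)–(2.226,2.000)
cell (2,3): code 1100 → (2.162,4.000)–(2.002,3.000)
cell (2,4): code 1100 → (2.861,5.000)–(2.162,4.000)
cell (2,5): code 1000 → (3.000,5.128)–(2.861,5.000)
cell (3,0): code 0100 → (3.333,1.000)–(4.000,0.748)
cell (3,1): code 1110 → (3.000,1.129)–(3.333,1.000)
cell (3,5): code 1001 → (4.000,5.643)–(3.000,5.128)
cell (4,0): code 0110 → (4.000,0.748)–(5.000,0.932)
cell (4,5): code 1001 → (5.000,5.848)–(4.000,5.643)
cell (5,0): code 0010 → (5.000,0.932)–(5.106,1.000)
cell (5,1): code 0111 → (5.106,1.000)–(6.000,1.658)
cell (5,5): code 1101 → (5.281,6.000)–(5.000,5.848)
cell (5,6): code 1100 → (5.407,7.000)–(5.281,6.000)
cell (5,7): code 1000 → (6.000,7.845)–(5.407,7.000)
cell (6,1): code 0010 → (6.000,1.658)–(6.278,2.000)
cell (6,2): code 0011 → (6.278,2.000)–(6.653,3.000)
cell (6,3): code 0011 → (6.653,3.000)–(6.604,4.000)
cell (6,4): code 0011 → (6.604,4.000)–(6.274,5.000)
cell (6,5): code 0111 → (6.274,5.000)–(7.000,5.700)
cell (6,7): code 1101 → (6.717,8.000)–(6.000,7.845)
cell (6,8): code 1000 → (7.000,8.049)–(6.717,8.000)
cell (7,5): code 0010 → (7.000,5.700)–(7.233,6.000)
cell (7,6): code 0011 → (7.233,6.000)–(7.725,7.000)
cell (7,7): code 0011 → (7.725,7.000)–(7.066,8.000)
cell (7,8): code 0001 → (7.066,8.000)–(7.000,8.049)
total: 26 segments, chained into 1 closed loop(s), length Σ = 20.807142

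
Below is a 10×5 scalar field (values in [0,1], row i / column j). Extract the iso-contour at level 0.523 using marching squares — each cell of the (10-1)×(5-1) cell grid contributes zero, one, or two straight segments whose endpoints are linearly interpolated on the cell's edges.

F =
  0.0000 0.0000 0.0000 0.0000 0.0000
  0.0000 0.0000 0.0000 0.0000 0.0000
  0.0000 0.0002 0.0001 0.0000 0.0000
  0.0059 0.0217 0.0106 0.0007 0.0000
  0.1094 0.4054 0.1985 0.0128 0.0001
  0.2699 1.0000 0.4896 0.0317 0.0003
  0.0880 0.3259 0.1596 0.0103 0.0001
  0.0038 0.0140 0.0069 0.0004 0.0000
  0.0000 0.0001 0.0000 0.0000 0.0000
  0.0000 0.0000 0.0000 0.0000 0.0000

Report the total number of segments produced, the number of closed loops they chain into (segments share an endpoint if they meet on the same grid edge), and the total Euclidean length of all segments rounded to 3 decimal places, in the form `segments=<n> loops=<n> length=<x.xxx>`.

segments=4 loops=1 length=4.402

cell (4,0): code 0100 → (4.198,1.000)–(5.000,0.347)
cell (4,1): code 1000 → (5.000,1.935)–(4.198,1.000)
cell (5,0): code 0010 → (5.000,0.347)–(5.708,1.000)
cell (5,1): code 0001 → (5.708,1.000)–(5.000,1.935)
total: 4 segments, chained into 1 closed loop(s), length Σ = 4.401579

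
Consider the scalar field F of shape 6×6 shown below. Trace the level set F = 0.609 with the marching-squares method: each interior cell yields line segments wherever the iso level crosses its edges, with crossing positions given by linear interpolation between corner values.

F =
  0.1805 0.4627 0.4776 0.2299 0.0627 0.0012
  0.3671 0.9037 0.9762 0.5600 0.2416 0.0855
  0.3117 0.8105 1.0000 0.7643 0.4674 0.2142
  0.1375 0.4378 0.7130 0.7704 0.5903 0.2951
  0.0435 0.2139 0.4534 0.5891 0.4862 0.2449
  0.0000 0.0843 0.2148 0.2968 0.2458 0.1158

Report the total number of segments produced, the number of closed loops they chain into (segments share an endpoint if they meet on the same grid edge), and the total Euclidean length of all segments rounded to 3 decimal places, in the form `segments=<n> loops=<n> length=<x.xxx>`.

cell (0,0): code 0100 → (0.332,1.000)–(1.000,0.451)
cell (0,1): code 1100 → (0.264,2.000)–(0.332,1.000)
cell (0,2): code 1000 → (1.000,2.882)–(0.264,2.000)
cell (1,0): code 0110 → (1.000,0.451)–(2.000,0.596)
cell (1,2): code 1101 → (1.240,3.000)–(1.000,2.882)
cell (1,3): code 1000 → (2.000,3.523)–(1.240,3.000)
cell (2,0): code 0010 → (2.000,0.596)–(2.541,1.000)
cell (2,1): code 0111 → (2.541,1.000)–(3.000,1.622)
cell (2,3): code 1001 → (3.000,3.896)–(2.000,3.523)
cell (3,1): code 0010 → (3.000,1.622)–(3.401,2.000)
cell (3,2): code 0011 → (3.401,2.000)–(3.890,3.000)
cell (3,3): code 0001 → (3.890,3.000)–(3.000,3.896)
total: 12 segments, chained into 1 closed loop(s), length Σ = 10.659849

segments=12 loops=1 length=10.660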